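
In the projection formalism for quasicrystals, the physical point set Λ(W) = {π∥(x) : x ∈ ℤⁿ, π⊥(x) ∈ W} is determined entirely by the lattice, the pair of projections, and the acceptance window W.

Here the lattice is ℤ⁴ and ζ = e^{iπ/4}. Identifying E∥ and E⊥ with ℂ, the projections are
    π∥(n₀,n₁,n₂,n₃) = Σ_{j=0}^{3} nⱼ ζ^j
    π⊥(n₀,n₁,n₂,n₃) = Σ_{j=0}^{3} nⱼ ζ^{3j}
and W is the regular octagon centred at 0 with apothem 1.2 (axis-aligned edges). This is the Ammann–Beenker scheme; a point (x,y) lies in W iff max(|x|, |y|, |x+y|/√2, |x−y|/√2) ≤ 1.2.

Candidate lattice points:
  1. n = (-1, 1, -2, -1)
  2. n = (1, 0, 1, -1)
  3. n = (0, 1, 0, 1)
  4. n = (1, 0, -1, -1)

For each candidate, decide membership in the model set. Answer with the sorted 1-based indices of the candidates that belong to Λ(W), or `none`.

4

Internal map: ζ^{3j} for j=0..3 gives (1,0), (−√2/2,√2/2), (0,−1), (√2/2,√2/2).
#1 (-1, 1, -2, -1): internal (-2.4142, 2.0000); octagon support 3.1213 vs apothem 1.2 → ∉ W
#2 (1, 0, 1, -1): internal (0.2929, -1.7071); octagon support 1.7071 vs apothem 1.2 → ∉ W
#3 (0, 1, 0, 1): internal (0.0000, 1.4142); octagon support 1.4142 vs apothem 1.2 → ∉ W
#4 (1, 0, -1, -1): internal (0.2929, 0.2929); octagon support 0.4142 vs apothem 1.2 → ∈ W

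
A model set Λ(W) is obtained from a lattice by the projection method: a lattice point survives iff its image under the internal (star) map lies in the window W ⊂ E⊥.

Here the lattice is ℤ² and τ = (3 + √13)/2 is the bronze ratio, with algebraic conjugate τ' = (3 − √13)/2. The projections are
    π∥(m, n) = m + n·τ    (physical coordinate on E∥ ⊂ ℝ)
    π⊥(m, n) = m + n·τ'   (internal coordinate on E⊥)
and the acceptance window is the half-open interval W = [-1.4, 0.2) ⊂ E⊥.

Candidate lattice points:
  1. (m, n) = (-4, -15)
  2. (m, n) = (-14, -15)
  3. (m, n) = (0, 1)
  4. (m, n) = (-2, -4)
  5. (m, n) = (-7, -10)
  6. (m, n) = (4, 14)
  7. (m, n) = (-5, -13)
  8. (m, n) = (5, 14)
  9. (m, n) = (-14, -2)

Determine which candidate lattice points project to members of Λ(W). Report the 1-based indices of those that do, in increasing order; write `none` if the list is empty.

3, 4, 6, 7

τ' = (3−√13)/2 ≈ -0.302776.
candidate 1: (m,n)=(-4,-15) → π∥ = -4-15·τ ≈ -53.541635, π⊥ = -4-15·τ' ≈ 0.541635 ∉ [-1.4, 0.2) ⇒ out
candidate 2: (m,n)=(-14,-15) → π∥ = -14-15·τ ≈ -63.541635, π⊥ = -14-15·τ' ≈ -9.458365 ∉ [-1.4, 0.2) ⇒ out
candidate 3: (m,n)=(0,1) → π∥ = 0+1·τ ≈ 3.302776, π⊥ = 0+1·τ' ≈ -0.302776 ∈ [-1.4, 0.2) ⇒ IN Λ
candidate 4: (m,n)=(-2,-4) → π∥ = -2-4·τ ≈ -15.211103, π⊥ = -2-4·τ' ≈ -0.788897 ∈ [-1.4, 0.2) ⇒ IN Λ
candidate 5: (m,n)=(-7,-10) → π∥ = -7-10·τ ≈ -40.027756, π⊥ = -7-10·τ' ≈ -3.972244 ∉ [-1.4, 0.2) ⇒ out
candidate 6: (m,n)=(4,14) → π∥ = 4+14·τ ≈ 50.238859, π⊥ = 4+14·τ' ≈ -0.238859 ∈ [-1.4, 0.2) ⇒ IN Λ
candidate 7: (m,n)=(-5,-13) → π∥ = -5-13·τ ≈ -47.936083, π⊥ = -5-13·τ' ≈ -1.063917 ∈ [-1.4, 0.2) ⇒ IN Λ
candidate 8: (m,n)=(5,14) → π∥ = 5+14·τ ≈ 51.238859, π⊥ = 5+14·τ' ≈ 0.761141 ∉ [-1.4, 0.2) ⇒ out
candidate 9: (m,n)=(-14,-2) → π∥ = -14-2·τ ≈ -20.605551, π⊥ = -14-2·τ' ≈ -13.394449 ∉ [-1.4, 0.2) ⇒ out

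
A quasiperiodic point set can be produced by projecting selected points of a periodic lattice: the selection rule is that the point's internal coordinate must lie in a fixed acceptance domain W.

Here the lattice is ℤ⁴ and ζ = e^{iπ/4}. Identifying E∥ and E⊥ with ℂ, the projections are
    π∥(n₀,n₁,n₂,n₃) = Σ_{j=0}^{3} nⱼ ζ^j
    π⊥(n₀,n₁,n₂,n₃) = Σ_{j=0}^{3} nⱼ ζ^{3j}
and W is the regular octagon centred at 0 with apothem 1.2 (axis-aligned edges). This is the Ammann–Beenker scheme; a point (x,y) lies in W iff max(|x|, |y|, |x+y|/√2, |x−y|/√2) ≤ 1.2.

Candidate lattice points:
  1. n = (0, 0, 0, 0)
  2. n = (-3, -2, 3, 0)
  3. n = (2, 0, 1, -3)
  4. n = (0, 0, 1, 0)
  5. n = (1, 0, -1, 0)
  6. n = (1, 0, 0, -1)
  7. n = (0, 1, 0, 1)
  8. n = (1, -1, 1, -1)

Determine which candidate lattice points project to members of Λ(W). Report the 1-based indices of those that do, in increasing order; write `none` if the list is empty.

1, 4, 6

Internal map: ζ^{3j} for j=0..3 gives (1,0), (−√2/2,√2/2), (0,−1), (√2/2,√2/2).
candidate 1: n = (0, 0, 0, 0) → π⊥ ≈ (+0.0000, +0.0000); max(|x|,|y|,|x±y|/√2) = 0.0000 ≤ 1.2 ⇒ ∈ W
candidate 2: n = (-3, -2, 3, 0) → π⊥ ≈ (-1.5858, -4.4142); max(|x|,|y|,|x±y|/√2) = 4.4142 > 1.2 ⇒ ∉ W
candidate 3: n = (2, 0, 1, -3) → π⊥ ≈ (-0.1213, -3.1213); max(|x|,|y|,|x±y|/√2) = 3.1213 > 1.2 ⇒ ∉ W
candidate 4: n = (0, 0, 1, 0) → π⊥ ≈ (+0.0000, -1.0000); max(|x|,|y|,|x±y|/√2) = 1.0000 ≤ 1.2 ⇒ ∈ W
candidate 5: n = (1, 0, -1, 0) → π⊥ ≈ (+1.0000, +1.0000); max(|x|,|y|,|x±y|/√2) = 1.4142 > 1.2 ⇒ ∉ W
candidate 6: n = (1, 0, 0, -1) → π⊥ ≈ (+0.2929, -0.7071); max(|x|,|y|,|x±y|/√2) = 0.7071 ≤ 1.2 ⇒ ∈ W
candidate 7: n = (0, 1, 0, 1) → π⊥ ≈ (+0.0000, +1.4142); max(|x|,|y|,|x±y|/√2) = 1.4142 > 1.2 ⇒ ∉ W
candidate 8: n = (1, -1, 1, -1) → π⊥ ≈ (+1.0000, -2.4142); max(|x|,|y|,|x±y|/√2) = 2.4142 > 1.2 ⇒ ∉ W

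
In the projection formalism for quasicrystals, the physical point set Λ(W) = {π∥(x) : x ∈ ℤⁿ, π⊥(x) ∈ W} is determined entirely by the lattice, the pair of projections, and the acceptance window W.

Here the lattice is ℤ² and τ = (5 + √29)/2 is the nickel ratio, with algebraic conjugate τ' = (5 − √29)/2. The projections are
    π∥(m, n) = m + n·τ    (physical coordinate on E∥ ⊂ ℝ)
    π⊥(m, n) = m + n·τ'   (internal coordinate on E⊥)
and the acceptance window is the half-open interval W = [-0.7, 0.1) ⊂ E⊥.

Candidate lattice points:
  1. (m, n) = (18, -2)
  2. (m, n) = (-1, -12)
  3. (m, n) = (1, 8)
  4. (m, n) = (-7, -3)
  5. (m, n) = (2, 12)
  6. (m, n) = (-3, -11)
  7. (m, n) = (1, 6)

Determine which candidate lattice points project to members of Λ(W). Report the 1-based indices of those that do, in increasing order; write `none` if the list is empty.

τ' = (5−√29)/2 ≈ -0.19258.
[1] lift (18,-2): star map gives 18.38516; window check -0.7 ≤ 18.38516 < 0.1 is false → out
[2] lift (-1,-12): star map gives 1.31099; window check -0.7 ≤ 1.31099 < 0.1 is false → out
[3] lift (1,8): star map gives -0.54066; window check -0.7 ≤ -0.54066 < 0.1 is true → IN Λ
[4] lift (-7,-3): star map gives -6.42225; window check -0.7 ≤ -6.42225 < 0.1 is false → out
[5] lift (2,12): star map gives -0.31099; window check -0.7 ≤ -0.31099 < 0.1 is true → IN Λ
[6] lift (-3,-11): star map gives -0.88159; window check -0.7 ≤ -0.88159 < 0.1 is false → out
[7] lift (1,6): star map gives -0.15549; window check -0.7 ≤ -0.15549 < 0.1 is true → IN Λ

3, 5, 7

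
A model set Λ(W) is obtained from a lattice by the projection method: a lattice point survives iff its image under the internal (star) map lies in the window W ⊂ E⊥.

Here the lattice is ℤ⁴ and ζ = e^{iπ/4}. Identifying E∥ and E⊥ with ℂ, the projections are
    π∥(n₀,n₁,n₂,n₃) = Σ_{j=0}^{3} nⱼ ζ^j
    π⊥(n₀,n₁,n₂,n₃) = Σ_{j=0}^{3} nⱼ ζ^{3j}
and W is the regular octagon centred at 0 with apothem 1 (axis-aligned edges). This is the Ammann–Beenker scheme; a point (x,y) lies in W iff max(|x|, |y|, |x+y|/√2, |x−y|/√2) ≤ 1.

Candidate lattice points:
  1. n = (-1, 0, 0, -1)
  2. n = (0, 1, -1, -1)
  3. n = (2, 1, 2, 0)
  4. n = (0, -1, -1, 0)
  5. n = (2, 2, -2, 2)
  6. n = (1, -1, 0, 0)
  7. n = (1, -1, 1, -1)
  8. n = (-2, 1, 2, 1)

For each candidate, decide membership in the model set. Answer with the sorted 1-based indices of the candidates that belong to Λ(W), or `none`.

π⊥(n) = n₀ + n₁ζ³ + n₂ζ⁶ + n₃ζ⁹ where ζ = e^{iπ/4}.
candidate 1: n = (-1, 0, 0, -1) → π⊥ ≈ (-1.7071, -0.7071); max(|x|,|y|,|x±y|/√2) = 1.7071 > 1 ⇒ ∉ W
candidate 2: n = (0, 1, -1, -1) → π⊥ ≈ (-1.4142, +1.0000); max(|x|,|y|,|x±y|/√2) = 1.7071 > 1 ⇒ ∉ W
candidate 3: n = (2, 1, 2, 0) → π⊥ ≈ (+1.2929, -1.2929); max(|x|,|y|,|x±y|/√2) = 1.8284 > 1 ⇒ ∉ W
candidate 4: n = (0, -1, -1, 0) → π⊥ ≈ (+0.7071, +0.2929); max(|x|,|y|,|x±y|/√2) = 0.7071 ≤ 1 ⇒ ∈ W
candidate 5: n = (2, 2, -2, 2) → π⊥ ≈ (+2.0000, +4.8284); max(|x|,|y|,|x±y|/√2) = 4.8284 > 1 ⇒ ∉ W
candidate 6: n = (1, -1, 0, 0) → π⊥ ≈ (+1.7071, -0.7071); max(|x|,|y|,|x±y|/√2) = 1.7071 > 1 ⇒ ∉ W
candidate 7: n = (1, -1, 1, -1) → π⊥ ≈ (+1.0000, -2.4142); max(|x|,|y|,|x±y|/√2) = 2.4142 > 1 ⇒ ∉ W
candidate 8: n = (-2, 1, 2, 1) → π⊥ ≈ (-2.0000, -0.5858); max(|x|,|y|,|x±y|/√2) = 2.0000 > 1 ⇒ ∉ W

4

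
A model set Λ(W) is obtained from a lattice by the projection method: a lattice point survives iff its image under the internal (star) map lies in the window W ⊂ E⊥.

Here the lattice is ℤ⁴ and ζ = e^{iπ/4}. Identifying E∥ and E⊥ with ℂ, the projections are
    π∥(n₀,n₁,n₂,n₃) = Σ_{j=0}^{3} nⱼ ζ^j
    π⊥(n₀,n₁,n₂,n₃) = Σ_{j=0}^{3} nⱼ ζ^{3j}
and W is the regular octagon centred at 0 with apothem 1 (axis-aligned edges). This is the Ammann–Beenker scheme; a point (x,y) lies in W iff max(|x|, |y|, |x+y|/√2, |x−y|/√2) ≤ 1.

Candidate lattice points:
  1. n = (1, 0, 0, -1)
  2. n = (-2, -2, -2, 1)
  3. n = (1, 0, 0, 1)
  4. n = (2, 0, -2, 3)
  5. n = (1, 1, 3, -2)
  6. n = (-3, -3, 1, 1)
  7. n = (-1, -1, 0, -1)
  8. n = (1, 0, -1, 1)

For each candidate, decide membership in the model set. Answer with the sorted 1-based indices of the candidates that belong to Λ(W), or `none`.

π⊥(n) = n₀ + n₁ζ³ + n₂ζ⁶ + n₃ζ⁹ where ζ = e^{iπ/4}.
#1 (1, 0, 0, -1): internal (0.29289, -0.70711); octagon support 0.70711 vs apothem 1 → ∈ W
#2 (-2, -2, -2, 1): internal (0.12132, 1.29289); octagon support 1.29289 vs apothem 1 → ∉ W
#3 (1, 0, 0, 1): internal (1.70711, 0.70711); octagon support 1.70711 vs apothem 1 → ∉ W
#4 (2, 0, -2, 3): internal (4.12132, 4.12132); octagon support 5.82843 vs apothem 1 → ∉ W
#5 (1, 1, 3, -2): internal (-1.12132, -3.70711); octagon support 3.70711 vs apothem 1 → ∉ W
#6 (-3, -3, 1, 1): internal (-0.17157, -2.41421); octagon support 2.41421 vs apothem 1 → ∉ W
#7 (-1, -1, 0, -1): internal (-1.00000, -1.41421); octagon support 1.70711 vs apothem 1 → ∉ W
#8 (1, 0, -1, 1): internal (1.70711, 1.70711); octagon support 2.41421 vs apothem 1 → ∉ W

1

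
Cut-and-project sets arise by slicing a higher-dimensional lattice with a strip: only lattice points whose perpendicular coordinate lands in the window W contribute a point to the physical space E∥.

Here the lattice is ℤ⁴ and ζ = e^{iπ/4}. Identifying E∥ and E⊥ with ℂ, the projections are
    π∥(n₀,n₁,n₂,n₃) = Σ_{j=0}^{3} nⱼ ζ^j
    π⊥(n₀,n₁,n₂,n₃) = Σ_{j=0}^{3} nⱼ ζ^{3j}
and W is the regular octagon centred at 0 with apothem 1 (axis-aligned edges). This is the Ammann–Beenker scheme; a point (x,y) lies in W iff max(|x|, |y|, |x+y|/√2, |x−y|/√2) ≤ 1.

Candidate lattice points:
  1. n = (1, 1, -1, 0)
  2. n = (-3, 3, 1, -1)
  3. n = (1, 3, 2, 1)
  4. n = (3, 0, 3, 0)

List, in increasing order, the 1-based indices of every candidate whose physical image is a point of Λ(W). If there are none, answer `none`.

3

Internal map: ζ^{3j} for j=0..3 gives (1,0), (−√2/2,√2/2), (0,−1), (√2/2,√2/2).
candidate 1: n = (1, 1, -1, 0) → π⊥ ≈ (+0.29289, +1.70711); max(|x|,|y|,|x±y|/√2) = 1.70711 > 1 ⇒ ∉ W
candidate 2: n = (-3, 3, 1, -1) → π⊥ ≈ (-5.82843, +0.41421); max(|x|,|y|,|x±y|/√2) = 5.82843 > 1 ⇒ ∉ W
candidate 3: n = (1, 3, 2, 1) → π⊥ ≈ (-0.41421, +0.82843); max(|x|,|y|,|x±y|/√2) = 0.87868 ≤ 1 ⇒ ∈ W
candidate 4: n = (3, 0, 3, 0) → π⊥ ≈ (+3.00000, -3.00000); max(|x|,|y|,|x±y|/√2) = 4.24264 > 1 ⇒ ∉ W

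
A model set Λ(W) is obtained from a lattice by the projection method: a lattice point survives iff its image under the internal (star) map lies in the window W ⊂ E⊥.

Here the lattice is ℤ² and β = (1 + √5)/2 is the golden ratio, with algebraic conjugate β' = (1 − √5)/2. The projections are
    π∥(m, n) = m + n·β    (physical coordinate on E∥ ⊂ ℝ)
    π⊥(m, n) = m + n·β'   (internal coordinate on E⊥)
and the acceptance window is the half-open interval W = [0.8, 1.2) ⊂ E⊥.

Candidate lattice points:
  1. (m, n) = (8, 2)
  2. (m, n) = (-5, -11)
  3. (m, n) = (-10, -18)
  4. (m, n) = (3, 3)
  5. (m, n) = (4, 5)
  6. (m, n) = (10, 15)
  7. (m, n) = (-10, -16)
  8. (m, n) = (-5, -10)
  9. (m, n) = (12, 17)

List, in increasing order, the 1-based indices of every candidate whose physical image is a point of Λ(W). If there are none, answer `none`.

3, 4, 5, 8

Numerically β ≈ 1.6180 and β' = −1/β ≈ -0.6180.
candidate 1: (m,n)=(8,2) → π∥ = 8+2·β ≈ 11.2361, π⊥ = 8+2·β' ≈ 6.7639 ∉ [0.8, 1.2) ⇒ out
candidate 2: (m,n)=(-5,-11) → π∥ = -5-11·β ≈ -22.7984, π⊥ = -5-11·β' ≈ 1.7984 ∉ [0.8, 1.2) ⇒ out
candidate 3: (m,n)=(-10,-18) → π∥ = -10-18·β ≈ -39.1246, π⊥ = -10-18·β' ≈ 1.1246 ∈ [0.8, 1.2) ⇒ IN Λ
candidate 4: (m,n)=(3,3) → π∥ = 3+3·β ≈ 7.8541, π⊥ = 3+3·β' ≈ 1.1459 ∈ [0.8, 1.2) ⇒ IN Λ
candidate 5: (m,n)=(4,5) → π∥ = 4+5·β ≈ 12.0902, π⊥ = 4+5·β' ≈ 0.9098 ∈ [0.8, 1.2) ⇒ IN Λ
candidate 6: (m,n)=(10,15) → π∥ = 10+15·β ≈ 34.2705, π⊥ = 10+15·β' ≈ 0.7295 ∉ [0.8, 1.2) ⇒ out
candidate 7: (m,n)=(-10,-16) → π∥ = -10-16·β ≈ -35.8885, π⊥ = -10-16·β' ≈ -0.1115 ∉ [0.8, 1.2) ⇒ out
candidate 8: (m,n)=(-5,-10) → π∥ = -5-10·β ≈ -21.1803, π⊥ = -5-10·β' ≈ 1.1803 ∈ [0.8, 1.2) ⇒ IN Λ
candidate 9: (m,n)=(12,17) → π∥ = 12+17·β ≈ 39.5066, π⊥ = 12+17·β' ≈ 1.4934 ∉ [0.8, 1.2) ⇒ out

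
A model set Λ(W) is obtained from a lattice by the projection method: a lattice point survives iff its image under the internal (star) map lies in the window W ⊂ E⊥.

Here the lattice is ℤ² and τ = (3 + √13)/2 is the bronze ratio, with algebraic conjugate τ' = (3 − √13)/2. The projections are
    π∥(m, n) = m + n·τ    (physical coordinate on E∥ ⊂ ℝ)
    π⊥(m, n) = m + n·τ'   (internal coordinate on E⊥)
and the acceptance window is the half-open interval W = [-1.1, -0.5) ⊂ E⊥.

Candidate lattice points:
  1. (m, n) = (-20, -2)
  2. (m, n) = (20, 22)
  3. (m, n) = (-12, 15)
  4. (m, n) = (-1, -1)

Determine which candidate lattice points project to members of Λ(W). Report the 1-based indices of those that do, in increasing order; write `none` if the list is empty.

4

Numerically τ ≈ 3.302776 and τ' = −1/τ ≈ -0.302776.
candidate 1: (m,n)=(-20,-2) → π∥ = -20-2·τ ≈ -26.605551, π⊥ = -20-2·τ' ≈ -19.394449 ∉ [-1.1, -0.5) ⇒ out
candidate 2: (m,n)=(20,22) → π∥ = 20+22·τ ≈ 92.661064, π⊥ = 20+22·τ' ≈ 13.338936 ∉ [-1.1, -0.5) ⇒ out
candidate 3: (m,n)=(-12,15) → π∥ = -12+15·τ ≈ 37.541635, π⊥ = -12+15·τ' ≈ -16.541635 ∉ [-1.1, -0.5) ⇒ out
candidate 4: (m,n)=(-1,-1) → π∥ = -1-1·τ ≈ -4.302776, π⊥ = -1-1·τ' ≈ -0.697224 ∈ [-1.1, -0.5) ⇒ IN Λ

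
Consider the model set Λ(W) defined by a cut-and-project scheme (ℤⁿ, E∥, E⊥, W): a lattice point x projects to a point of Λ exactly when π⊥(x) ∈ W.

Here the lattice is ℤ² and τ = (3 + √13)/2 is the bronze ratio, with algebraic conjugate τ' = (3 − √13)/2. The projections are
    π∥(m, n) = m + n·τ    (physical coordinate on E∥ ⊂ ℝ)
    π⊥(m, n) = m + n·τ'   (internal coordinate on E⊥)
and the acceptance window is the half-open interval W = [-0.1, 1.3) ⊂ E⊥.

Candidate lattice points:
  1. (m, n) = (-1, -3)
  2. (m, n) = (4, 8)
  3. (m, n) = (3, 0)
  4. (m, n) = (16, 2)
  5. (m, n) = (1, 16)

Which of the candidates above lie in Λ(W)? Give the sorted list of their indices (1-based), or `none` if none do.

1

Numerically τ ≈ 3.302776 and τ' = −1/τ ≈ -0.302776.
[1] lift (-1,-3): star map gives -0.091673; window check -0.1 ≤ -0.091673 < 1.3 is true → IN Λ
[2] lift (4,8): star map gives 1.577795; window check -0.1 ≤ 1.577795 < 1.3 is false → out
[3] lift (3,0): star map gives 3.000000; window check -0.1 ≤ 3.000000 < 1.3 is false → out
[4] lift (16,2): star map gives 15.394449; window check -0.1 ≤ 15.394449 < 1.3 is false → out
[5] lift (1,16): star map gives -3.844410; window check -0.1 ≤ -3.844410 < 1.3 is false → out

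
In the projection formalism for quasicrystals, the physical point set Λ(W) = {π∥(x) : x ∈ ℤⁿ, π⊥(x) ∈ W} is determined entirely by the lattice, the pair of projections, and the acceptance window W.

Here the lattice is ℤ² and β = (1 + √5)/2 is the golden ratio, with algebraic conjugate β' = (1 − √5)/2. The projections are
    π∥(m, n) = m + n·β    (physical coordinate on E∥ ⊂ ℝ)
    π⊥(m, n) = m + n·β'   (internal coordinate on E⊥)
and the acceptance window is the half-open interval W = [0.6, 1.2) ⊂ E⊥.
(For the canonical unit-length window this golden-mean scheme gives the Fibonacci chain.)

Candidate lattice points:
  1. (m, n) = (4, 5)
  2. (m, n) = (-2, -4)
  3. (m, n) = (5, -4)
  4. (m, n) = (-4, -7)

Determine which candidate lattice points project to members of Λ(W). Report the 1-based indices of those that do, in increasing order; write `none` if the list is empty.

Compute β' = (1−√5)/2 = -0.618034, so π⊥(m,n) = m -0.618034·n.
[1] lift (4,5): star map gives 0.909830; window check 0.6 ≤ 0.909830 < 1.2 is true → IN Λ
[2] lift (-2,-4): star map gives 0.472136; window check 0.6 ≤ 0.472136 < 1.2 is false → out
[3] lift (5,-4): star map gives 7.472136; window check 0.6 ≤ 7.472136 < 1.2 is false → out
[4] lift (-4,-7): star map gives 0.326238; window check 0.6 ≤ 0.326238 < 1.2 is false → out

1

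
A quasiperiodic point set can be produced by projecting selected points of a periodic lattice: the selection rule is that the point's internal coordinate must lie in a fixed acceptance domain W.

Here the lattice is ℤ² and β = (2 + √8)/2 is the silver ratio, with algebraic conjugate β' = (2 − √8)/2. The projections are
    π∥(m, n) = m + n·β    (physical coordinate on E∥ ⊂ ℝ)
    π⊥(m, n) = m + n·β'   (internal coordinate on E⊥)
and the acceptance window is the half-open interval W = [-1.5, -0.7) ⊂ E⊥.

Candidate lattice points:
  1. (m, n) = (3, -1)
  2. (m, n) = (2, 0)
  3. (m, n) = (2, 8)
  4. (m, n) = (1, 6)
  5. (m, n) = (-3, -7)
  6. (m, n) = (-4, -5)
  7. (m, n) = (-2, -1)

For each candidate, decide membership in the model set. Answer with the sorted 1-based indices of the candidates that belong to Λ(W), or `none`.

Compute β' = (2−√8)/2 = -0.4142, so π⊥(m,n) = m -0.4142·n.
[1] lift (3,-1): star map gives 3.4142; window check -1.5 ≤ 3.4142 < -0.7 is false → out
[2] lift (2,0): star map gives 2.0000; window check -1.5 ≤ 2.0000 < -0.7 is false → out
[3] lift (2,8): star map gives -1.3137; window check -1.5 ≤ -1.3137 < -0.7 is true → IN Λ
[4] lift (1,6): star map gives -1.4853; window check -1.5 ≤ -1.4853 < -0.7 is true → IN Λ
[5] lift (-3,-7): star map gives -0.1005; window check -1.5 ≤ -0.1005 < -0.7 is false → out
[6] lift (-4,-5): star map gives -1.9289; window check -1.5 ≤ -1.9289 < -0.7 is false → out
[7] lift (-2,-1): star map gives -1.5858; window check -1.5 ≤ -1.5858 < -0.7 is false → out

3, 4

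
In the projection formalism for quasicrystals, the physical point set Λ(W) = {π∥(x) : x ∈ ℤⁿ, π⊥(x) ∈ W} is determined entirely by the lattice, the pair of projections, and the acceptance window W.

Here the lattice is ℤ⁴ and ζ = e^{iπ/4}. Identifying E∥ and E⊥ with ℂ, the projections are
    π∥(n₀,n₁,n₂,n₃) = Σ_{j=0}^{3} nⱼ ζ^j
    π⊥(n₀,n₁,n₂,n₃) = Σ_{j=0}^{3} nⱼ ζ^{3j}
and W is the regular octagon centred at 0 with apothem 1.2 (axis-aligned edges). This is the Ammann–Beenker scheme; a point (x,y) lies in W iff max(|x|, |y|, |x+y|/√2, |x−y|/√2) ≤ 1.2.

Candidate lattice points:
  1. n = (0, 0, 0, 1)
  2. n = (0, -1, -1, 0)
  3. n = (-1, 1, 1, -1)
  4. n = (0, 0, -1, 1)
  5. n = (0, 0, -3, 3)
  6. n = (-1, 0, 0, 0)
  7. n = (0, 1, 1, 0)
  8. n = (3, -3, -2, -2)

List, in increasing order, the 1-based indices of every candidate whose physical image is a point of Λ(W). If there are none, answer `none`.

Internal map: ζ^{3j} for j=0..3 gives (1,0), (−√2/2,√2/2), (0,−1), (√2/2,√2/2).
candidate 1: n = (0, 0, 0, 1) → π⊥ ≈ (+0.7071, +0.7071); max(|x|,|y|,|x±y|/√2) = 1.0000 ≤ 1.2 ⇒ ∈ W
candidate 2: n = (0, -1, -1, 0) → π⊥ ≈ (+0.7071, +0.2929); max(|x|,|y|,|x±y|/√2) = 0.7071 ≤ 1.2 ⇒ ∈ W
candidate 3: n = (-1, 1, 1, -1) → π⊥ ≈ (-2.4142, -1.0000); max(|x|,|y|,|x±y|/√2) = 2.4142 > 1.2 ⇒ ∉ W
candidate 4: n = (0, 0, -1, 1) → π⊥ ≈ (+0.7071, +1.7071); max(|x|,|y|,|x±y|/√2) = 1.7071 > 1.2 ⇒ ∉ W
candidate 5: n = (0, 0, -3, 3) → π⊥ ≈ (+2.1213, +5.1213); max(|x|,|y|,|x±y|/√2) = 5.1213 > 1.2 ⇒ ∉ W
candidate 6: n = (-1, 0, 0, 0) → π⊥ ≈ (-1.0000, +0.0000); max(|x|,|y|,|x±y|/√2) = 1.0000 ≤ 1.2 ⇒ ∈ W
candidate 7: n = (0, 1, 1, 0) → π⊥ ≈ (-0.7071, -0.2929); max(|x|,|y|,|x±y|/√2) = 0.7071 ≤ 1.2 ⇒ ∈ W
candidate 8: n = (3, -3, -2, -2) → π⊥ ≈ (+3.7071, -1.5355); max(|x|,|y|,|x±y|/√2) = 3.7071 > 1.2 ⇒ ∉ W

1, 2, 6, 7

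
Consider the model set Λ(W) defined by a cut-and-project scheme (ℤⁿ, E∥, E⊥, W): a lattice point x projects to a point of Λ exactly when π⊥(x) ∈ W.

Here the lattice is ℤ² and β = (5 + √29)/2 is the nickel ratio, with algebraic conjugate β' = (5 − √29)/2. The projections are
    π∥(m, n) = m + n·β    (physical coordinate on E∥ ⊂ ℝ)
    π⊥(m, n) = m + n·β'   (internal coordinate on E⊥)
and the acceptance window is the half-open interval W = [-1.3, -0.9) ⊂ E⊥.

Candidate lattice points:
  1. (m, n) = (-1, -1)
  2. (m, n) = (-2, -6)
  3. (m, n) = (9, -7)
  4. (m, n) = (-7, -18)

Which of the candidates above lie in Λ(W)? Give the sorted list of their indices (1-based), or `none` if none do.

β' = (5−√29)/2 ≈ -0.19258.
candidate 1: (m,n)=(-1,-1) → π∥ = -1-1·β ≈ -6.19258, π⊥ = -1-1·β' ≈ -0.80742 ∉ [-1.3, -0.9) ⇒ out
candidate 2: (m,n)=(-2,-6) → π∥ = -2-6·β ≈ -33.15549, π⊥ = -2-6·β' ≈ -0.84451 ∉ [-1.3, -0.9) ⇒ out
candidate 3: (m,n)=(9,-7) → π∥ = 9-7·β ≈ -27.34808, π⊥ = 9-7·β' ≈ 10.34808 ∉ [-1.3, -0.9) ⇒ out
candidate 4: (m,n)=(-7,-18) → π∥ = -7-18·β ≈ -100.46648, π⊥ = -7-18·β' ≈ -3.53352 ∉ [-1.3, -0.9) ⇒ out

none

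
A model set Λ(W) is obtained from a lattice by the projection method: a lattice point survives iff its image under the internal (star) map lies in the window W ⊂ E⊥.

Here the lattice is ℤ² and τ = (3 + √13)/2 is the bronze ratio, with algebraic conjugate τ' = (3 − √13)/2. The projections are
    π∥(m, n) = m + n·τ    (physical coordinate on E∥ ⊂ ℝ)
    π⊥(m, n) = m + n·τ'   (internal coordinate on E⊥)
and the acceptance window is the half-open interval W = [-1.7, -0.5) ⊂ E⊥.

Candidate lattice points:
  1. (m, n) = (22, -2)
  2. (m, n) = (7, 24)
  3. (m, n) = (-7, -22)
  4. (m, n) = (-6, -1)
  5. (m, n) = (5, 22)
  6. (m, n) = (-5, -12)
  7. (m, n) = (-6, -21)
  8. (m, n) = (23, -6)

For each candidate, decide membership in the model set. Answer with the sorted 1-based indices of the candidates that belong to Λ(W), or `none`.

Numerically τ ≈ 3.3028 and τ' = −1/τ ≈ -0.3028.
candidate 1: (m,n)=(22,-2) → π∥ = 22-2·τ ≈ 15.3944, π⊥ = 22-2·τ' ≈ 22.6056 ∉ [-1.7, -0.5) ⇒ out
candidate 2: (m,n)=(7,24) → π∥ = 7+24·τ ≈ 86.2666, π⊥ = 7+24·τ' ≈ -0.2666 ∉ [-1.7, -0.5) ⇒ out
candidate 3: (m,n)=(-7,-22) → π∥ = -7-22·τ ≈ -79.6611, π⊥ = -7-22·τ' ≈ -0.3389 ∉ [-1.7, -0.5) ⇒ out
candidate 4: (m,n)=(-6,-1) → π∥ = -6-1·τ ≈ -9.3028, π⊥ = -6-1·τ' ≈ -5.6972 ∉ [-1.7, -0.5) ⇒ out
candidate 5: (m,n)=(5,22) → π∥ = 5+22·τ ≈ 77.6611, π⊥ = 5+22·τ' ≈ -1.6611 ∈ [-1.7, -0.5) ⇒ IN Λ
candidate 6: (m,n)=(-5,-12) → π∥ = -5-12·τ ≈ -44.6333, π⊥ = -5-12·τ' ≈ -1.3667 ∈ [-1.7, -0.5) ⇒ IN Λ
candidate 7: (m,n)=(-6,-21) → π∥ = -6-21·τ ≈ -75.3583, π⊥ = -6-21·τ' ≈ 0.3583 ∉ [-1.7, -0.5) ⇒ out
candidate 8: (m,n)=(23,-6) → π∥ = 23-6·τ ≈ 3.1833, π⊥ = 23-6·τ' ≈ 24.8167 ∉ [-1.7, -0.5) ⇒ out

5, 6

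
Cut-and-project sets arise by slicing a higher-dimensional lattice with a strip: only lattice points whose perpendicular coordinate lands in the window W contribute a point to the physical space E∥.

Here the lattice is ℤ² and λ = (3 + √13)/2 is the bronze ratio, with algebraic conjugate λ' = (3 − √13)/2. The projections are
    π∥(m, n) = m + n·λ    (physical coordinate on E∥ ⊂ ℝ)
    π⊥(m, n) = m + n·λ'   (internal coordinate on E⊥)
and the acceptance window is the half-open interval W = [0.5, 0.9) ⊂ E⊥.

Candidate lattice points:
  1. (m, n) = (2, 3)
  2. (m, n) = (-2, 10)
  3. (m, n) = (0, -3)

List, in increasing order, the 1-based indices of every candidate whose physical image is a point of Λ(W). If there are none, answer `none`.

Compute λ' = (3−√13)/2 = -0.30278, so π⊥(m,n) = m -0.30278·n.
[1] lift (2,3): star map gives 1.09167; window check 0.5 ≤ 1.09167 < 0.9 is false → out
[2] lift (-2,10): star map gives -5.02776; window check 0.5 ≤ -5.02776 < 0.9 is false → out
[3] lift (0,-3): star map gives 0.90833; window check 0.5 ≤ 0.90833 < 0.9 is false → out

none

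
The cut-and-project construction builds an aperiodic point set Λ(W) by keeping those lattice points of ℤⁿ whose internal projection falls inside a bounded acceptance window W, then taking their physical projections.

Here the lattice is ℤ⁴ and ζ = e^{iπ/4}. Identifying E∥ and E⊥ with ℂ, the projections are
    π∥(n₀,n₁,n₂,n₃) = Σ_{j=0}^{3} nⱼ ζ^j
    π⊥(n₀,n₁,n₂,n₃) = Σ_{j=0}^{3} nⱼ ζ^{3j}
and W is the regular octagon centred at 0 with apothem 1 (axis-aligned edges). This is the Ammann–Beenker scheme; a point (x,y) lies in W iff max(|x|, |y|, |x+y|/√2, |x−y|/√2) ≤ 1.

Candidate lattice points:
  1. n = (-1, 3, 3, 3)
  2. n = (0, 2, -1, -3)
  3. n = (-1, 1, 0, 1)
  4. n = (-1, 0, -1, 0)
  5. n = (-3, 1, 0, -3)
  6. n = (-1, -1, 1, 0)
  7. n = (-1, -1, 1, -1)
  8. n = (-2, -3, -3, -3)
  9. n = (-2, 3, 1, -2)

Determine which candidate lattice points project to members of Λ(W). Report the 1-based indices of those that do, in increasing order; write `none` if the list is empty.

Internal map: ζ^{3j} for j=0..3 gives (1,0), (−√2/2,√2/2), (0,−1), (√2/2,√2/2).
candidate 1: n = (-1, 3, 3, 3) → π⊥ ≈ (-1.00000, +1.24264); max(|x|,|y|,|x±y|/√2) = 1.58579 > 1 ⇒ ∉ W
candidate 2: n = (0, 2, -1, -3) → π⊥ ≈ (-3.53553, +0.29289); max(|x|,|y|,|x±y|/√2) = 3.53553 > 1 ⇒ ∉ W
candidate 3: n = (-1, 1, 0, 1) → π⊥ ≈ (-1.00000, +1.41421); max(|x|,|y|,|x±y|/√2) = 1.70711 > 1 ⇒ ∉ W
candidate 4: n = (-1, 0, -1, 0) → π⊥ ≈ (-1.00000, +1.00000); max(|x|,|y|,|x±y|/√2) = 1.41421 > 1 ⇒ ∉ W
candidate 5: n = (-3, 1, 0, -3) → π⊥ ≈ (-5.82843, -1.41421); max(|x|,|y|,|x±y|/√2) = 5.82843 > 1 ⇒ ∉ W
candidate 6: n = (-1, -1, 1, 0) → π⊥ ≈ (-0.29289, -1.70711); max(|x|,|y|,|x±y|/√2) = 1.70711 > 1 ⇒ ∉ W
candidate 7: n = (-1, -1, 1, -1) → π⊥ ≈ (-1.00000, -2.41421); max(|x|,|y|,|x±y|/√2) = 2.41421 > 1 ⇒ ∉ W
candidate 8: n = (-2, -3, -3, -3) → π⊥ ≈ (-2.00000, -1.24264); max(|x|,|y|,|x±y|/√2) = 2.29289 > 1 ⇒ ∉ W
candidate 9: n = (-2, 3, 1, -2) → π⊥ ≈ (-5.53553, -0.29289); max(|x|,|y|,|x±y|/√2) = 5.53553 > 1 ⇒ ∉ W

none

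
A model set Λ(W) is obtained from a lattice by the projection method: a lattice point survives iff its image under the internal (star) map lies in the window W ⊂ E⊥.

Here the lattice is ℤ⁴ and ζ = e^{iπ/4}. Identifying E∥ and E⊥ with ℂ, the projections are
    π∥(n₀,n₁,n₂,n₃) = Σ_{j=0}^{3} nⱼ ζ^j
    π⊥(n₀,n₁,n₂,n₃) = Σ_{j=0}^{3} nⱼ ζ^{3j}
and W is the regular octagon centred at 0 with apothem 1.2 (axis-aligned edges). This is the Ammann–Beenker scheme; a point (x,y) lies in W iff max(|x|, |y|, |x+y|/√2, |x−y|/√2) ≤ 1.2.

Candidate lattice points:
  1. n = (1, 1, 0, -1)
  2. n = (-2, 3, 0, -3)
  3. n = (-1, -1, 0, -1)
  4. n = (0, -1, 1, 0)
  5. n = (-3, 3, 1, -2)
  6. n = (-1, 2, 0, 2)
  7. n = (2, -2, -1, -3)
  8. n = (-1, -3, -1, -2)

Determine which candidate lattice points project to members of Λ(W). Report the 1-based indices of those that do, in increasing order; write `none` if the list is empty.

With ζ = e^{iπ/4} the internal vectors are ζ^0,ζ^3,ζ^6,ζ^9.
candidate 1: n = (1, 1, 0, -1) → π⊥ ≈ (-0.41421, +0.00000); max(|x|,|y|,|x±y|/√2) = 0.41421 ≤ 1.2 ⇒ ∈ W
candidate 2: n = (-2, 3, 0, -3) → π⊥ ≈ (-6.24264, +0.00000); max(|x|,|y|,|x±y|/√2) = 6.24264 > 1.2 ⇒ ∉ W
candidate 3: n = (-1, -1, 0, -1) → π⊥ ≈ (-1.00000, -1.41421); max(|x|,|y|,|x±y|/√2) = 1.70711 > 1.2 ⇒ ∉ W
candidate 4: n = (0, -1, 1, 0) → π⊥ ≈ (+0.70711, -1.70711); max(|x|,|y|,|x±y|/√2) = 1.70711 > 1.2 ⇒ ∉ W
candidate 5: n = (-3, 3, 1, -2) → π⊥ ≈ (-6.53553, -0.29289); max(|x|,|y|,|x±y|/√2) = 6.53553 > 1.2 ⇒ ∉ W
candidate 6: n = (-1, 2, 0, 2) → π⊥ ≈ (-1.00000, +2.82843); max(|x|,|y|,|x±y|/√2) = 2.82843 > 1.2 ⇒ ∉ W
candidate 7: n = (2, -2, -1, -3) → π⊥ ≈ (+1.29289, -2.53553); max(|x|,|y|,|x±y|/√2) = 2.70711 > 1.2 ⇒ ∉ W
candidate 8: n = (-1, -3, -1, -2) → π⊥ ≈ (-0.29289, -2.53553); max(|x|,|y|,|x±y|/√2) = 2.53553 > 1.2 ⇒ ∉ W

1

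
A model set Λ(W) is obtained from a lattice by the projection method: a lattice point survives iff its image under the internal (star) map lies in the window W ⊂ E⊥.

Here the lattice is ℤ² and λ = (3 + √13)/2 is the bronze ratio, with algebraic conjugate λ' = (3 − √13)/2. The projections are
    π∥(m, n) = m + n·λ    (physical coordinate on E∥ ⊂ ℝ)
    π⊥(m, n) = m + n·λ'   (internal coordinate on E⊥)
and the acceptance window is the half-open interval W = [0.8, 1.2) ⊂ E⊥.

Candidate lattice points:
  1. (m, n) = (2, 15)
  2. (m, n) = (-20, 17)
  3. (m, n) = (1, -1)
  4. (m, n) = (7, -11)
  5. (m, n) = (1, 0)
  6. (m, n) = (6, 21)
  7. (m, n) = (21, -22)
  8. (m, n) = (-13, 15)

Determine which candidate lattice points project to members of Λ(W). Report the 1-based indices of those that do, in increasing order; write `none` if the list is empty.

Numerically λ ≈ 3.3028 and λ' = −1/λ ≈ -0.3028.
candidate 1: (m,n)=(2,15) → π∥ = 2+15·λ ≈ 51.5416, π⊥ = 2+15·λ' ≈ -2.5416 ∉ [0.8, 1.2) ⇒ out
candidate 2: (m,n)=(-20,17) → π∥ = -20+17·λ ≈ 36.1472, π⊥ = -20+17·λ' ≈ -25.1472 ∉ [0.8, 1.2) ⇒ out
candidate 3: (m,n)=(1,-1) → π∥ = 1-1·λ ≈ -2.3028, π⊥ = 1-1·λ' ≈ 1.3028 ∉ [0.8, 1.2) ⇒ out
candidate 4: (m,n)=(7,-11) → π∥ = 7-11·λ ≈ -29.3305, π⊥ = 7-11·λ' ≈ 10.3305 ∉ [0.8, 1.2) ⇒ out
candidate 5: (m,n)=(1,0) → π∥ = 1+0·λ ≈ 1.0000, π⊥ = 1+0·λ' ≈ 1.0000 ∈ [0.8, 1.2) ⇒ IN Λ
candidate 6: (m,n)=(6,21) → π∥ = 6+21·λ ≈ 75.3583, π⊥ = 6+21·λ' ≈ -0.3583 ∉ [0.8, 1.2) ⇒ out
candidate 7: (m,n)=(21,-22) → π∥ = 21-22·λ ≈ -51.6611, π⊥ = 21-22·λ' ≈ 27.6611 ∉ [0.8, 1.2) ⇒ out
candidate 8: (m,n)=(-13,15) → π∥ = -13+15·λ ≈ 36.5416, π⊥ = -13+15·λ' ≈ -17.5416 ∉ [0.8, 1.2) ⇒ out

5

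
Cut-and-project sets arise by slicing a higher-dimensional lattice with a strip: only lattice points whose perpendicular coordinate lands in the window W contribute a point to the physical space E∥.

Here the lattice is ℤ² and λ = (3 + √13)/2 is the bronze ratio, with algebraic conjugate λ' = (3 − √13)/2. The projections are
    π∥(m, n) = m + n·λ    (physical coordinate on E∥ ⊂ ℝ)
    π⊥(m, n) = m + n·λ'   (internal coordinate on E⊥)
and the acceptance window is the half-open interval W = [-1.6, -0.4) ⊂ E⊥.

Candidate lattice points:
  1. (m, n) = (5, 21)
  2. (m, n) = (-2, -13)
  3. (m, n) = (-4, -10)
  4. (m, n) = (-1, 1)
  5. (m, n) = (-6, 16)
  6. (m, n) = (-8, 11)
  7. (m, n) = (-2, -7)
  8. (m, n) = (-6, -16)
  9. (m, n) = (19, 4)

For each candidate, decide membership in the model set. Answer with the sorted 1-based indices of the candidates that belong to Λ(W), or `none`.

Numerically λ ≈ 3.302776 and λ' = −1/λ ≈ -0.302776.
#1 (5,21): internal coord 5 + (21)·λ' = -1.358288; -1.358288 ∈ [-1.6, -0.4) → IN Λ
#2 (-2,-13): internal coord -2 + (-13)·λ' = +1.936083; +1.936083 ∉ [-1.6, -0.4) → out
#3 (-4,-10): internal coord -4 + (-10)·λ' = -0.972244; -0.972244 ∈ [-1.6, -0.4) → IN Λ
#4 (-1,1): internal coord -1 + (1)·λ' = -1.302776; -1.302776 ∈ [-1.6, -0.4) → IN Λ
#5 (-6,16): internal coord -6 + (16)·λ' = -10.844410; -10.844410 ∉ [-1.6, -0.4) → out
#6 (-8,11): internal coord -8 + (11)·λ' = -11.330532; -11.330532 ∉ [-1.6, -0.4) → out
#7 (-2,-7): internal coord -2 + (-7)·λ' = +0.119429; +0.119429 ∉ [-1.6, -0.4) → out
#8 (-6,-16): internal coord -6 + (-16)·λ' = -1.155590; -1.155590 ∈ [-1.6, -0.4) → IN Λ
#9 (19,4): internal coord 19 + (4)·λ' = +17.788897; +17.788897 ∉ [-1.6, -0.4) → out

1, 3, 4, 8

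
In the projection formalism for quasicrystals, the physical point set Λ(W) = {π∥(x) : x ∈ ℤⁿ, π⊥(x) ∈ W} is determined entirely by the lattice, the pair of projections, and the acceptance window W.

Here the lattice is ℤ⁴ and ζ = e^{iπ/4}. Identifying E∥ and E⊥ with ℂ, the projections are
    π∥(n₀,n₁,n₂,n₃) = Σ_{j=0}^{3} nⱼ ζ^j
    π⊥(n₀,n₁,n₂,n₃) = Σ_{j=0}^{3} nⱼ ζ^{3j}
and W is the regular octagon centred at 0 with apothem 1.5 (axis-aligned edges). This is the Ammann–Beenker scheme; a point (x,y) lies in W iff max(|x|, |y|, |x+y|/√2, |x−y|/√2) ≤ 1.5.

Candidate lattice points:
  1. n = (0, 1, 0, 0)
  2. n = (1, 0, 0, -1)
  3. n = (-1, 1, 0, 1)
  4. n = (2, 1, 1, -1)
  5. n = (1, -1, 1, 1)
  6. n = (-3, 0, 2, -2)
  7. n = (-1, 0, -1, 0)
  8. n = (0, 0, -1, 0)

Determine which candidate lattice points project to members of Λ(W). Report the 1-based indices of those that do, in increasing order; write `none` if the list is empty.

1, 2, 4, 7, 8

With ζ = e^{iπ/4} the internal vectors are ζ^0,ζ^3,ζ^6,ζ^9.
#1 (0, 1, 0, 0): internal (-0.707107, 0.707107); octagon support 1.000000 vs apothem 1.5 → ∈ W
#2 (1, 0, 0, -1): internal (0.292893, -0.707107); octagon support 0.707107 vs apothem 1.5 → ∈ W
#3 (-1, 1, 0, 1): internal (-1.000000, 1.414214); octagon support 1.707107 vs apothem 1.5 → ∉ W
#4 (2, 1, 1, -1): internal (0.585786, -1.000000); octagon support 1.121320 vs apothem 1.5 → ∈ W
#5 (1, -1, 1, 1): internal (2.414214, -1.000000); octagon support 2.414214 vs apothem 1.5 → ∉ W
#6 (-3, 0, 2, -2): internal (-4.414214, -3.414214); octagon support 5.535534 vs apothem 1.5 → ∉ W
#7 (-1, 0, -1, 0): internal (-1.000000, 1.000000); octagon support 1.414214 vs apothem 1.5 → ∈ W
#8 (0, 0, -1, 0): internal (0.000000, 1.000000); octagon support 1.000000 vs apothem 1.5 → ∈ W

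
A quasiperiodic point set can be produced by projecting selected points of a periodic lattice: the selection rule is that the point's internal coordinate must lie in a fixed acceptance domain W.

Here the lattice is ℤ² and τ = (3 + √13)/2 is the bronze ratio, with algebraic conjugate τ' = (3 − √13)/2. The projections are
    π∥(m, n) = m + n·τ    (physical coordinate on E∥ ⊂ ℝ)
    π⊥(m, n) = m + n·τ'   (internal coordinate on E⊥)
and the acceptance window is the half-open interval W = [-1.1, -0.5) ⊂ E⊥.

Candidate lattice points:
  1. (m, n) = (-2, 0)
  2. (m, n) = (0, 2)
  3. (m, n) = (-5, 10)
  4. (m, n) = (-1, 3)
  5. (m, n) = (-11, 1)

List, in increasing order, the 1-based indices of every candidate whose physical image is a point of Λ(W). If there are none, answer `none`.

2

Numerically τ ≈ 3.30278 and τ' = −1/τ ≈ -0.30278.
[1] lift (-2,0): star map gives -2.00000; window check -1.1 ≤ -2.00000 < -0.5 is false → out
[2] lift (0,2): star map gives -0.60555; window check -1.1 ≤ -0.60555 < -0.5 is true → IN Λ
[3] lift (-5,10): star map gives -8.02776; window check -1.1 ≤ -8.02776 < -0.5 is false → out
[4] lift (-1,3): star map gives -1.90833; window check -1.1 ≤ -1.90833 < -0.5 is false → out
[5] lift (-11,1): star map gives -11.30278; window check -1.1 ≤ -11.30278 < -0.5 is false → out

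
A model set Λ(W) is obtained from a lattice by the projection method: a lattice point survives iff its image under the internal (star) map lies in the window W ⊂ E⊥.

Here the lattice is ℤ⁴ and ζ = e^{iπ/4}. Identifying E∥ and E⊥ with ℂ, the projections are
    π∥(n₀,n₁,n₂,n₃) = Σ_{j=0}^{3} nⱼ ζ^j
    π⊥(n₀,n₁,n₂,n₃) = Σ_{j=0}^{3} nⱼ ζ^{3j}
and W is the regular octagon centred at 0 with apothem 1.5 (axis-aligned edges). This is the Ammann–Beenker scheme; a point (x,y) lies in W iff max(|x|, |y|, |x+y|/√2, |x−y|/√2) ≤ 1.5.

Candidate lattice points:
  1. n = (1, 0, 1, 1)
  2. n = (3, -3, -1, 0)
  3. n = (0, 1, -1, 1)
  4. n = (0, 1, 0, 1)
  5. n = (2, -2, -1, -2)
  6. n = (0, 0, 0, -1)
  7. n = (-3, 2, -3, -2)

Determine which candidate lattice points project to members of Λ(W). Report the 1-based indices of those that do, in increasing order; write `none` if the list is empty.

Internal map: ζ^{3j} for j=0..3 gives (1,0), (−√2/2,√2/2), (0,−1), (√2/2,√2/2).
candidate 1: n = (1, 0, 1, 1) → π⊥ ≈ (+1.7071, -0.2929); max(|x|,|y|,|x±y|/√2) = 1.7071 > 1.5 ⇒ ∉ W
candidate 2: n = (3, -3, -1, 0) → π⊥ ≈ (+5.1213, -1.1213); max(|x|,|y|,|x±y|/√2) = 5.1213 > 1.5 ⇒ ∉ W
candidate 3: n = (0, 1, -1, 1) → π⊥ ≈ (+0.0000, +2.4142); max(|x|,|y|,|x±y|/√2) = 2.4142 > 1.5 ⇒ ∉ W
candidate 4: n = (0, 1, 0, 1) → π⊥ ≈ (+0.0000, +1.4142); max(|x|,|y|,|x±y|/√2) = 1.4142 ≤ 1.5 ⇒ ∈ W
candidate 5: n = (2, -2, -1, -2) → π⊥ ≈ (+2.0000, -1.8284); max(|x|,|y|,|x±y|/√2) = 2.7071 > 1.5 ⇒ ∉ W
candidate 6: n = (0, 0, 0, -1) → π⊥ ≈ (-0.7071, -0.7071); max(|x|,|y|,|x±y|/√2) = 1.0000 ≤ 1.5 ⇒ ∈ W
candidate 7: n = (-3, 2, -3, -2) → π⊥ ≈ (-5.8284, +3.0000); max(|x|,|y|,|x±y|/√2) = 6.2426 > 1.5 ⇒ ∉ W

4, 6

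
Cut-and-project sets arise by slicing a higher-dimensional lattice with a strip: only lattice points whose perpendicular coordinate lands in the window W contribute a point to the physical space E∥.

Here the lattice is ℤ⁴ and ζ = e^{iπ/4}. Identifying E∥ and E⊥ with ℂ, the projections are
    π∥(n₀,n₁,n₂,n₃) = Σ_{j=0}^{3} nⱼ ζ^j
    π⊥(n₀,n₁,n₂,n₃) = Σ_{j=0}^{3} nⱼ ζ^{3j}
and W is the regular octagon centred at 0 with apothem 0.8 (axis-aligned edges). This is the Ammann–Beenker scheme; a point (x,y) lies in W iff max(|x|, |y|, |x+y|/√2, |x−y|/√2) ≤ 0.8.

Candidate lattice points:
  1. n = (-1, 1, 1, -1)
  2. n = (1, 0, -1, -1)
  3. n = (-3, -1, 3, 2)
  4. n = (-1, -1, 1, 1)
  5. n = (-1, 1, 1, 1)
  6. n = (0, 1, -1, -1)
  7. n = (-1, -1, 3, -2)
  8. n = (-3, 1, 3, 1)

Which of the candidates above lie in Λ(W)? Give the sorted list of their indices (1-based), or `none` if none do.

Internal map: ζ^{3j} for j=0..3 gives (1,0), (−√2/2,√2/2), (0,−1), (√2/2,√2/2).
candidate 1: n = (-1, 1, 1, -1) → π⊥ ≈ (-2.41421, -1.00000); max(|x|,|y|,|x±y|/√2) = 2.41421 > 0.8 ⇒ ∉ W
candidate 2: n = (1, 0, -1, -1) → π⊥ ≈ (+0.29289, +0.29289); max(|x|,|y|,|x±y|/√2) = 0.41421 ≤ 0.8 ⇒ ∈ W
candidate 3: n = (-3, -1, 3, 2) → π⊥ ≈ (-0.87868, -2.29289); max(|x|,|y|,|x±y|/√2) = 2.29289 > 0.8 ⇒ ∉ W
candidate 4: n = (-1, -1, 1, 1) → π⊥ ≈ (+0.41421, -1.00000); max(|x|,|y|,|x±y|/√2) = 1.00000 > 0.8 ⇒ ∉ W
candidate 5: n = (-1, 1, 1, 1) → π⊥ ≈ (-1.00000, +0.41421); max(|x|,|y|,|x±y|/√2) = 1.00000 > 0.8 ⇒ ∉ W
candidate 6: n = (0, 1, -1, -1) → π⊥ ≈ (-1.41421, +1.00000); max(|x|,|y|,|x±y|/√2) = 1.70711 > 0.8 ⇒ ∉ W
candidate 7: n = (-1, -1, 3, -2) → π⊥ ≈ (-1.70711, -5.12132); max(|x|,|y|,|x±y|/√2) = 5.12132 > 0.8 ⇒ ∉ W
candidate 8: n = (-3, 1, 3, 1) → π⊥ ≈ (-3.00000, -1.58579); max(|x|,|y|,|x±y|/√2) = 3.24264 > 0.8 ⇒ ∉ W

2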